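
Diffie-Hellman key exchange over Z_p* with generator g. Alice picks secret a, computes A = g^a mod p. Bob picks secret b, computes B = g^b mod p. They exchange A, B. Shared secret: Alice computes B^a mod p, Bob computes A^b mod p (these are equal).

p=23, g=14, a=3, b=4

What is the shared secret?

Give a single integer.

Answer: 9

Derivation:
A = 14^3 mod 23  (bits of 3 = 11)
  bit 0 = 1: r = r^2 * 14 mod 23 = 1^2 * 14 = 1*14 = 14
  bit 1 = 1: r = r^2 * 14 mod 23 = 14^2 * 14 = 12*14 = 7
  -> A = 7
B = 14^4 mod 23  (bits of 4 = 100)
  bit 0 = 1: r = r^2 * 14 mod 23 = 1^2 * 14 = 1*14 = 14
  bit 1 = 0: r = r^2 mod 23 = 14^2 = 12
  bit 2 = 0: r = r^2 mod 23 = 12^2 = 6
  -> B = 6
s = B^a = 6^3 mod 23  (bits of 3 = 11)
  bit 0 = 1: r = r^2 * 6 mod 23 = 1^2 * 6 = 1*6 = 6
  bit 1 = 1: r = r^2 * 6 mod 23 = 6^2 * 6 = 13*6 = 9
  -> s = B^a = 9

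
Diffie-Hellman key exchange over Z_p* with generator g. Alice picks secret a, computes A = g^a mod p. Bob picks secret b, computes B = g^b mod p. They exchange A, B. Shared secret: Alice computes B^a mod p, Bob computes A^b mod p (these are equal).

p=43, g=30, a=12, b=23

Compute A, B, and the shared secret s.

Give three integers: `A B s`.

Answer: 41 3 4

Derivation:
A = 30^12 mod 43  (bits of 12 = 1100)
  bit 0 = 1: r = r^2 * 30 mod 43 = 1^2 * 30 = 1*30 = 30
  bit 1 = 1: r = r^2 * 30 mod 43 = 30^2 * 30 = 40*30 = 39
  bit 2 = 0: r = r^2 mod 43 = 39^2 = 16
  bit 3 = 0: r = r^2 mod 43 = 16^2 = 41
  -> A = 41
B = 30^23 mod 43  (bits of 23 = 10111)
  bit 0 = 1: r = r^2 * 30 mod 43 = 1^2 * 30 = 1*30 = 30
  bit 1 = 0: r = r^2 mod 43 = 30^2 = 40
  bit 2 = 1: r = r^2 * 30 mod 43 = 40^2 * 30 = 9*30 = 12
  bit 3 = 1: r = r^2 * 30 mod 43 = 12^2 * 30 = 15*30 = 20
  bit 4 = 1: r = r^2 * 30 mod 43 = 20^2 * 30 = 13*30 = 3
  -> B = 3
s = B^a = 3^12 mod 43  (bits of 12 = 1100)
  bit 0 = 1: r = r^2 * 3 mod 43 = 1^2 * 3 = 1*3 = 3
  bit 1 = 1: r = r^2 * 3 mod 43 = 3^2 * 3 = 9*3 = 27
  bit 2 = 0: r = r^2 mod 43 = 27^2 = 41
  bit 3 = 0: r = r^2 mod 43 = 41^2 = 4
  -> s = B^a = 4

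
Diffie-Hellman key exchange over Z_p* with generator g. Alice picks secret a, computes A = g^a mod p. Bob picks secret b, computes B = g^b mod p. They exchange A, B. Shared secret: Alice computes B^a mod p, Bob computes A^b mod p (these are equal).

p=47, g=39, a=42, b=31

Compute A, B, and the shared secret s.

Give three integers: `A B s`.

A = 39^42 mod 47  (bits of 42 = 101010)
  bit 0 = 1: r = r^2 * 39 mod 47 = 1^2 * 39 = 1*39 = 39
  bit 1 = 0: r = r^2 mod 47 = 39^2 = 17
  bit 2 = 1: r = r^2 * 39 mod 47 = 17^2 * 39 = 7*39 = 38
  bit 3 = 0: r = r^2 mod 47 = 38^2 = 34
  bit 4 = 1: r = r^2 * 39 mod 47 = 34^2 * 39 = 28*39 = 11
  bit 5 = 0: r = r^2 mod 47 = 11^2 = 27
  -> A = 27
B = 39^31 mod 47  (bits of 31 = 11111)
  bit 0 = 1: r = r^2 * 39 mod 47 = 1^2 * 39 = 1*39 = 39
  bit 1 = 1: r = r^2 * 39 mod 47 = 39^2 * 39 = 17*39 = 5
  bit 2 = 1: r = r^2 * 39 mod 47 = 5^2 * 39 = 25*39 = 35
  bit 3 = 1: r = r^2 * 39 mod 47 = 35^2 * 39 = 3*39 = 23
  bit 4 = 1: r = r^2 * 39 mod 47 = 23^2 * 39 = 12*39 = 45
  -> B = 45
s = B^a = 45^42 mod 47  (bits of 42 = 101010)
  bit 0 = 1: r = r^2 * 45 mod 47 = 1^2 * 45 = 1*45 = 45
  bit 1 = 0: r = r^2 mod 47 = 45^2 = 4
  bit 2 = 1: r = r^2 * 45 mod 47 = 4^2 * 45 = 16*45 = 15
  bit 3 = 0: r = r^2 mod 47 = 15^2 = 37
  bit 4 = 1: r = r^2 * 45 mod 47 = 37^2 * 45 = 6*45 = 35
  bit 5 = 0: r = r^2 mod 47 = 35^2 = 3
  -> s = B^a = 3

Answer: 27 45 3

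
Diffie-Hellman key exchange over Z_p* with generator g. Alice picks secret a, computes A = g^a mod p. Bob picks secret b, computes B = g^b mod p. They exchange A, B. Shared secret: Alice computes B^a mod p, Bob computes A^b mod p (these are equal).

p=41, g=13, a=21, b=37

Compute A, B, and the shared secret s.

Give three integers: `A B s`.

A = 13^21 mod 41  (bits of 21 = 10101)
  bit 0 = 1: r = r^2 * 13 mod 41 = 1^2 * 13 = 1*13 = 13
  bit 1 = 0: r = r^2 mod 41 = 13^2 = 5
  bit 2 = 1: r = r^2 * 13 mod 41 = 5^2 * 13 = 25*13 = 38
  bit 3 = 0: r = r^2 mod 41 = 38^2 = 9
  bit 4 = 1: r = r^2 * 13 mod 41 = 9^2 * 13 = 40*13 = 28
  -> A = 28
B = 13^37 mod 41  (bits of 37 = 100101)
  bit 0 = 1: r = r^2 * 13 mod 41 = 1^2 * 13 = 1*13 = 13
  bit 1 = 0: r = r^2 mod 41 = 13^2 = 5
  bit 2 = 0: r = r^2 mod 41 = 5^2 = 25
  bit 3 = 1: r = r^2 * 13 mod 41 = 25^2 * 13 = 10*13 = 7
  bit 4 = 0: r = r^2 mod 41 = 7^2 = 8
  bit 5 = 1: r = r^2 * 13 mod 41 = 8^2 * 13 = 23*13 = 12
  -> B = 12
s = B^a = 12^21 mod 41  (bits of 21 = 10101)
  bit 0 = 1: r = r^2 * 12 mod 41 = 1^2 * 12 = 1*12 = 12
  bit 1 = 0: r = r^2 mod 41 = 12^2 = 21
  bit 2 = 1: r = r^2 * 12 mod 41 = 21^2 * 12 = 31*12 = 3
  bit 3 = 0: r = r^2 mod 41 = 3^2 = 9
  bit 4 = 1: r = r^2 * 12 mod 41 = 9^2 * 12 = 40*12 = 29
  -> s = B^a = 29

Answer: 28 12 29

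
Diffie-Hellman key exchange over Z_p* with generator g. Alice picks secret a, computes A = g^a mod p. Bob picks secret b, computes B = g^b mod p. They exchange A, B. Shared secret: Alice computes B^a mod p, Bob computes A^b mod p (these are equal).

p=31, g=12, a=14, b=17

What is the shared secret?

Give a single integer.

Answer: 14

Derivation:
A = 12^14 mod 31  (bits of 14 = 1110)
  bit 0 = 1: r = r^2 * 12 mod 31 = 1^2 * 12 = 1*12 = 12
  bit 1 = 1: r = r^2 * 12 mod 31 = 12^2 * 12 = 20*12 = 23
  bit 2 = 1: r = r^2 * 12 mod 31 = 23^2 * 12 = 2*12 = 24
  bit 3 = 0: r = r^2 mod 31 = 24^2 = 18
  -> A = 18
B = 12^17 mod 31  (bits of 17 = 10001)
  bit 0 = 1: r = r^2 * 12 mod 31 = 1^2 * 12 = 1*12 = 12
  bit 1 = 0: r = r^2 mod 31 = 12^2 = 20
  bit 2 = 0: r = r^2 mod 31 = 20^2 = 28
  bit 3 = 0: r = r^2 mod 31 = 28^2 = 9
  bit 4 = 1: r = r^2 * 12 mod 31 = 9^2 * 12 = 19*12 = 11
  -> B = 11
s = B^a = 11^14 mod 31  (bits of 14 = 1110)
  bit 0 = 1: r = r^2 * 11 mod 31 = 1^2 * 11 = 1*11 = 11
  bit 1 = 1: r = r^2 * 11 mod 31 = 11^2 * 11 = 28*11 = 29
  bit 2 = 1: r = r^2 * 11 mod 31 = 29^2 * 11 = 4*11 = 13
  bit 3 = 0: r = r^2 mod 31 = 13^2 = 14
  -> s = B^a = 14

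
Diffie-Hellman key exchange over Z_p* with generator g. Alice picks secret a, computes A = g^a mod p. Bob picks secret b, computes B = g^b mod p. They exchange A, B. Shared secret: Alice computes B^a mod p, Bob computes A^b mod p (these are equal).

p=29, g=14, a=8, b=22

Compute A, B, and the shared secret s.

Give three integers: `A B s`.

A = 14^8 mod 29  (bits of 8 = 1000)
  bit 0 = 1: r = r^2 * 14 mod 29 = 1^2 * 14 = 1*14 = 14
  bit 1 = 0: r = r^2 mod 29 = 14^2 = 22
  bit 2 = 0: r = r^2 mod 29 = 22^2 = 20
  bit 3 = 0: r = r^2 mod 29 = 20^2 = 23
  -> A = 23
B = 14^22 mod 29  (bits of 22 = 10110)
  bit 0 = 1: r = r^2 * 14 mod 29 = 1^2 * 14 = 1*14 = 14
  bit 1 = 0: r = r^2 mod 29 = 14^2 = 22
  bit 2 = 1: r = r^2 * 14 mod 29 = 22^2 * 14 = 20*14 = 19
  bit 3 = 1: r = r^2 * 14 mod 29 = 19^2 * 14 = 13*14 = 8
  bit 4 = 0: r = r^2 mod 29 = 8^2 = 6
  -> B = 6
s = B^a = 6^8 mod 29  (bits of 8 = 1000)
  bit 0 = 1: r = r^2 * 6 mod 29 = 1^2 * 6 = 1*6 = 6
  bit 1 = 0: r = r^2 mod 29 = 6^2 = 7
  bit 2 = 0: r = r^2 mod 29 = 7^2 = 20
  bit 3 = 0: r = r^2 mod 29 = 20^2 = 23
  -> s = B^a = 23

Answer: 23 6 23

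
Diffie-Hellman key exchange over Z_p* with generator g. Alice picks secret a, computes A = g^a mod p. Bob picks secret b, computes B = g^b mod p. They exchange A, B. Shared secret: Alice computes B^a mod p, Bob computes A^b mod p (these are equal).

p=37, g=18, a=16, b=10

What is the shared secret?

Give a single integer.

A = 18^16 mod 37  (bits of 16 = 10000)
  bit 0 = 1: r = r^2 * 18 mod 37 = 1^2 * 18 = 1*18 = 18
  bit 1 = 0: r = r^2 mod 37 = 18^2 = 28
  bit 2 = 0: r = r^2 mod 37 = 28^2 = 7
  bit 3 = 0: r = r^2 mod 37 = 7^2 = 12
  bit 4 = 0: r = r^2 mod 37 = 12^2 = 33
  -> A = 33
B = 18^10 mod 37  (bits of 10 = 1010)
  bit 0 = 1: r = r^2 * 18 mod 37 = 1^2 * 18 = 1*18 = 18
  bit 1 = 0: r = r^2 mod 37 = 18^2 = 28
  bit 2 = 1: r = r^2 * 18 mod 37 = 28^2 * 18 = 7*18 = 15
  bit 3 = 0: r = r^2 mod 37 = 15^2 = 3
  -> B = 3
s = B^a = 3^16 mod 37  (bits of 16 = 10000)
  bit 0 = 1: r = r^2 * 3 mod 37 = 1^2 * 3 = 1*3 = 3
  bit 1 = 0: r = r^2 mod 37 = 3^2 = 9
  bit 2 = 0: r = r^2 mod 37 = 9^2 = 7
  bit 3 = 0: r = r^2 mod 37 = 7^2 = 12
  bit 4 = 0: r = r^2 mod 37 = 12^2 = 33
  -> s = B^a = 33

Answer: 33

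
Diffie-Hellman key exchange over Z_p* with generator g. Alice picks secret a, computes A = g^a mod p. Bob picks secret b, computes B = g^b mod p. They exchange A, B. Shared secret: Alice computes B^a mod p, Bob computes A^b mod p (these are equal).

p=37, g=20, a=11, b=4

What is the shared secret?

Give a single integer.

A = 20^11 mod 37  (bits of 11 = 1011)
  bit 0 = 1: r = r^2 * 20 mod 37 = 1^2 * 20 = 1*20 = 20
  bit 1 = 0: r = r^2 mod 37 = 20^2 = 30
  bit 2 = 1: r = r^2 * 20 mod 37 = 30^2 * 20 = 12*20 = 18
  bit 3 = 1: r = r^2 * 20 mod 37 = 18^2 * 20 = 28*20 = 5
  -> A = 5
B = 20^4 mod 37  (bits of 4 = 100)
  bit 0 = 1: r = r^2 * 20 mod 37 = 1^2 * 20 = 1*20 = 20
  bit 1 = 0: r = r^2 mod 37 = 20^2 = 30
  bit 2 = 0: r = r^2 mod 37 = 30^2 = 12
  -> B = 12
s = B^a = 12^11 mod 37  (bits of 11 = 1011)
  bit 0 = 1: r = r^2 * 12 mod 37 = 1^2 * 12 = 1*12 = 12
  bit 1 = 0: r = r^2 mod 37 = 12^2 = 33
  bit 2 = 1: r = r^2 * 12 mod 37 = 33^2 * 12 = 16*12 = 7
  bit 3 = 1: r = r^2 * 12 mod 37 = 7^2 * 12 = 12*12 = 33
  -> s = B^a = 33

Answer: 33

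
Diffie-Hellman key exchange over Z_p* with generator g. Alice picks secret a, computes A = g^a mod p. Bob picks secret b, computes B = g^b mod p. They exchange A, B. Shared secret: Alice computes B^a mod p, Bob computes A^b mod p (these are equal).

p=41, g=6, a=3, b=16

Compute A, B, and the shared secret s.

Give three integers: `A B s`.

Answer: 11 18 10

Derivation:
A = 6^3 mod 41  (bits of 3 = 11)
  bit 0 = 1: r = r^2 * 6 mod 41 = 1^2 * 6 = 1*6 = 6
  bit 1 = 1: r = r^2 * 6 mod 41 = 6^2 * 6 = 36*6 = 11
  -> A = 11
B = 6^16 mod 41  (bits of 16 = 10000)
  bit 0 = 1: r = r^2 * 6 mod 41 = 1^2 * 6 = 1*6 = 6
  bit 1 = 0: r = r^2 mod 41 = 6^2 = 36
  bit 2 = 0: r = r^2 mod 41 = 36^2 = 25
  bit 3 = 0: r = r^2 mod 41 = 25^2 = 10
  bit 4 = 0: r = r^2 mod 41 = 10^2 = 18
  -> B = 18
s = B^a = 18^3 mod 41  (bits of 3 = 11)
  bit 0 = 1: r = r^2 * 18 mod 41 = 1^2 * 18 = 1*18 = 18
  bit 1 = 1: r = r^2 * 18 mod 41 = 18^2 * 18 = 37*18 = 10
  -> s = B^a = 10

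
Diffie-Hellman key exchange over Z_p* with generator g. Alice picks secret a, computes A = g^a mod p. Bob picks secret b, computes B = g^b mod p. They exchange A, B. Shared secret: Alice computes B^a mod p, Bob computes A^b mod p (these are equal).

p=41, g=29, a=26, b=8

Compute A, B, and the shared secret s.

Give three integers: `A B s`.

A = 29^26 mod 41  (bits of 26 = 11010)
  bit 0 = 1: r = r^2 * 29 mod 41 = 1^2 * 29 = 1*29 = 29
  bit 1 = 1: r = r^2 * 29 mod 41 = 29^2 * 29 = 21*29 = 35
  bit 2 = 0: r = r^2 mod 41 = 35^2 = 36
  bit 3 = 1: r = r^2 * 29 mod 41 = 36^2 * 29 = 25*29 = 28
  bit 4 = 0: r = r^2 mod 41 = 28^2 = 5
  -> A = 5
B = 29^8 mod 41  (bits of 8 = 1000)
  bit 0 = 1: r = r^2 * 29 mod 41 = 1^2 * 29 = 1*29 = 29
  bit 1 = 0: r = r^2 mod 41 = 29^2 = 21
  bit 2 = 0: r = r^2 mod 41 = 21^2 = 31
  bit 3 = 0: r = r^2 mod 41 = 31^2 = 18
  -> B = 18
s = B^a = 18^26 mod 41  (bits of 26 = 11010)
  bit 0 = 1: r = r^2 * 18 mod 41 = 1^2 * 18 = 1*18 = 18
  bit 1 = 1: r = r^2 * 18 mod 41 = 18^2 * 18 = 37*18 = 10
  bit 2 = 0: r = r^2 mod 41 = 10^2 = 18
  bit 3 = 1: r = r^2 * 18 mod 41 = 18^2 * 18 = 37*18 = 10
  bit 4 = 0: r = r^2 mod 41 = 10^2 = 18
  -> s = B^a = 18

Answer: 5 18 18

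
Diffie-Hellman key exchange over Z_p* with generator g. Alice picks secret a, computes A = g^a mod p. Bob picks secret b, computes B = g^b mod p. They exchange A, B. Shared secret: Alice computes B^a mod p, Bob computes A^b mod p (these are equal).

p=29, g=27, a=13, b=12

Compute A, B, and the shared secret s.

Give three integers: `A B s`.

Answer: 15 7 25

Derivation:
A = 27^13 mod 29  (bits of 13 = 1101)
  bit 0 = 1: r = r^2 * 27 mod 29 = 1^2 * 27 = 1*27 = 27
  bit 1 = 1: r = r^2 * 27 mod 29 = 27^2 * 27 = 4*27 = 21
  bit 2 = 0: r = r^2 mod 29 = 21^2 = 6
  bit 3 = 1: r = r^2 * 27 mod 29 = 6^2 * 27 = 7*27 = 15
  -> A = 15
B = 27^12 mod 29  (bits of 12 = 1100)
  bit 0 = 1: r = r^2 * 27 mod 29 = 1^2 * 27 = 1*27 = 27
  bit 1 = 1: r = r^2 * 27 mod 29 = 27^2 * 27 = 4*27 = 21
  bit 2 = 0: r = r^2 mod 29 = 21^2 = 6
  bit 3 = 0: r = r^2 mod 29 = 6^2 = 7
  -> B = 7
s = B^a = 7^13 mod 29  (bits of 13 = 1101)
  bit 0 = 1: r = r^2 * 7 mod 29 = 1^2 * 7 = 1*7 = 7
  bit 1 = 1: r = r^2 * 7 mod 29 = 7^2 * 7 = 20*7 = 24
  bit 2 = 0: r = r^2 mod 29 = 24^2 = 25
  bit 3 = 1: r = r^2 * 7 mod 29 = 25^2 * 7 = 16*7 = 25
  -> s = B^a = 25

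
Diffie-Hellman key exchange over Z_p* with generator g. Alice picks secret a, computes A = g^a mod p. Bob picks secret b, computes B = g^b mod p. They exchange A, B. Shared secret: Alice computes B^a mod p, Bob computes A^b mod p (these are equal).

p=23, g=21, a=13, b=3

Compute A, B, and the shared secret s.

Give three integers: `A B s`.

Answer: 19 15 5

Derivation:
A = 21^13 mod 23  (bits of 13 = 1101)
  bit 0 = 1: r = r^2 * 21 mod 23 = 1^2 * 21 = 1*21 = 21
  bit 1 = 1: r = r^2 * 21 mod 23 = 21^2 * 21 = 4*21 = 15
  bit 2 = 0: r = r^2 mod 23 = 15^2 = 18
  bit 3 = 1: r = r^2 * 21 mod 23 = 18^2 * 21 = 2*21 = 19
  -> A = 19
B = 21^3 mod 23  (bits of 3 = 11)
  bit 0 = 1: r = r^2 * 21 mod 23 = 1^2 * 21 = 1*21 = 21
  bit 1 = 1: r = r^2 * 21 mod 23 = 21^2 * 21 = 4*21 = 15
  -> B = 15
s = B^a = 15^13 mod 23  (bits of 13 = 1101)
  bit 0 = 1: r = r^2 * 15 mod 23 = 1^2 * 15 = 1*15 = 15
  bit 1 = 1: r = r^2 * 15 mod 23 = 15^2 * 15 = 18*15 = 17
  bit 2 = 0: r = r^2 mod 23 = 17^2 = 13
  bit 3 = 1: r = r^2 * 15 mod 23 = 13^2 * 15 = 8*15 = 5
  -> s = B^a = 5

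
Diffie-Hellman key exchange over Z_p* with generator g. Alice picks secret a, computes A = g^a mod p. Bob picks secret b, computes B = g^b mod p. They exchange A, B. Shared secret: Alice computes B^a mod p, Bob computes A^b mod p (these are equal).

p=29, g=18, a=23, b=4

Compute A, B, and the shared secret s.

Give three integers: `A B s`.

A = 18^23 mod 29  (bits of 23 = 10111)
  bit 0 = 1: r = r^2 * 18 mod 29 = 1^2 * 18 = 1*18 = 18
  bit 1 = 0: r = r^2 mod 29 = 18^2 = 5
  bit 2 = 1: r = r^2 * 18 mod 29 = 5^2 * 18 = 25*18 = 15
  bit 3 = 1: r = r^2 * 18 mod 29 = 15^2 * 18 = 22*18 = 19
  bit 4 = 1: r = r^2 * 18 mod 29 = 19^2 * 18 = 13*18 = 2
  -> A = 2
B = 18^4 mod 29  (bits of 4 = 100)
  bit 0 = 1: r = r^2 * 18 mod 29 = 1^2 * 18 = 1*18 = 18
  bit 1 = 0: r = r^2 mod 29 = 18^2 = 5
  bit 2 = 0: r = r^2 mod 29 = 5^2 = 25
  -> B = 25
s = B^a = 25^23 mod 29  (bits of 23 = 10111)
  bit 0 = 1: r = r^2 * 25 mod 29 = 1^2 * 25 = 1*25 = 25
  bit 1 = 0: r = r^2 mod 29 = 25^2 = 16
  bit 2 = 1: r = r^2 * 25 mod 29 = 16^2 * 25 = 24*25 = 20
  bit 3 = 1: r = r^2 * 25 mod 29 = 20^2 * 25 = 23*25 = 24
  bit 4 = 1: r = r^2 * 25 mod 29 = 24^2 * 25 = 25*25 = 16
  -> s = B^a = 16

Answer: 2 25 16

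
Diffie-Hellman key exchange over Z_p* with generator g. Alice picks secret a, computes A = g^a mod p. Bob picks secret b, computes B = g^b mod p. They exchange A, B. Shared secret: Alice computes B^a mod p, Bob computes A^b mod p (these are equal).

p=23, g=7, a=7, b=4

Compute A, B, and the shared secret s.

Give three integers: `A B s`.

A = 7^7 mod 23  (bits of 7 = 111)
  bit 0 = 1: r = r^2 * 7 mod 23 = 1^2 * 7 = 1*7 = 7
  bit 1 = 1: r = r^2 * 7 mod 23 = 7^2 * 7 = 3*7 = 21
  bit 2 = 1: r = r^2 * 7 mod 23 = 21^2 * 7 = 4*7 = 5
  -> A = 5
B = 7^4 mod 23  (bits of 4 = 100)
  bit 0 = 1: r = r^2 * 7 mod 23 = 1^2 * 7 = 1*7 = 7
  bit 1 = 0: r = r^2 mod 23 = 7^2 = 3
  bit 2 = 0: r = r^2 mod 23 = 3^2 = 9
  -> B = 9
s = B^a = 9^7 mod 23  (bits of 7 = 111)
  bit 0 = 1: r = r^2 * 9 mod 23 = 1^2 * 9 = 1*9 = 9
  bit 1 = 1: r = r^2 * 9 mod 23 = 9^2 * 9 = 12*9 = 16
  bit 2 = 1: r = r^2 * 9 mod 23 = 16^2 * 9 = 3*9 = 4
  -> s = B^a = 4

Answer: 5 9 4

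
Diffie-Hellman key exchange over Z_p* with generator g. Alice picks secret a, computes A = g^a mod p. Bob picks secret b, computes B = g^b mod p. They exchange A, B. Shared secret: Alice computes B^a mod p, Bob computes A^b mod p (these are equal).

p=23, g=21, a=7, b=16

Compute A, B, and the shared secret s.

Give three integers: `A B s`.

A = 21^7 mod 23  (bits of 7 = 111)
  bit 0 = 1: r = r^2 * 21 mod 23 = 1^2 * 21 = 1*21 = 21
  bit 1 = 1: r = r^2 * 21 mod 23 = 21^2 * 21 = 4*21 = 15
  bit 2 = 1: r = r^2 * 21 mod 23 = 15^2 * 21 = 18*21 = 10
  -> A = 10
B = 21^16 mod 23  (bits of 16 = 10000)
  bit 0 = 1: r = r^2 * 21 mod 23 = 1^2 * 21 = 1*21 = 21
  bit 1 = 0: r = r^2 mod 23 = 21^2 = 4
  bit 2 = 0: r = r^2 mod 23 = 4^2 = 16
  bit 3 = 0: r = r^2 mod 23 = 16^2 = 3
  bit 4 = 0: r = r^2 mod 23 = 3^2 = 9
  -> B = 9
s = B^a = 9^7 mod 23  (bits of 7 = 111)
  bit 0 = 1: r = r^2 * 9 mod 23 = 1^2 * 9 = 1*9 = 9
  bit 1 = 1: r = r^2 * 9 mod 23 = 9^2 * 9 = 12*9 = 16
  bit 2 = 1: r = r^2 * 9 mod 23 = 16^2 * 9 = 3*9 = 4
  -> s = B^a = 4

Answer: 10 9 4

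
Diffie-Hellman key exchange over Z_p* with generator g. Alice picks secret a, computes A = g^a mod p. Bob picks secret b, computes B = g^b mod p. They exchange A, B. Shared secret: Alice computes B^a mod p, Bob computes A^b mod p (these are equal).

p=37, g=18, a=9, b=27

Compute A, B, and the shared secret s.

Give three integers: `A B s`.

Answer: 31 6 6

Derivation:
A = 18^9 mod 37  (bits of 9 = 1001)
  bit 0 = 1: r = r^2 * 18 mod 37 = 1^2 * 18 = 1*18 = 18
  bit 1 = 0: r = r^2 mod 37 = 18^2 = 28
  bit 2 = 0: r = r^2 mod 37 = 28^2 = 7
  bit 3 = 1: r = r^2 * 18 mod 37 = 7^2 * 18 = 12*18 = 31
  -> A = 31
B = 18^27 mod 37  (bits of 27 = 11011)
  bit 0 = 1: r = r^2 * 18 mod 37 = 1^2 * 18 = 1*18 = 18
  bit 1 = 1: r = r^2 * 18 mod 37 = 18^2 * 18 = 28*18 = 23
  bit 2 = 0: r = r^2 mod 37 = 23^2 = 11
  bit 3 = 1: r = r^2 * 18 mod 37 = 11^2 * 18 = 10*18 = 32
  bit 4 = 1: r = r^2 * 18 mod 37 = 32^2 * 18 = 25*18 = 6
  -> B = 6
s = B^a = 6^9 mod 37  (bits of 9 = 1001)
  bit 0 = 1: r = r^2 * 6 mod 37 = 1^2 * 6 = 1*6 = 6
  bit 1 = 0: r = r^2 mod 37 = 6^2 = 36
  bit 2 = 0: r = r^2 mod 37 = 36^2 = 1
  bit 3 = 1: r = r^2 * 6 mod 37 = 1^2 * 6 = 1*6 = 6
  -> s = B^a = 6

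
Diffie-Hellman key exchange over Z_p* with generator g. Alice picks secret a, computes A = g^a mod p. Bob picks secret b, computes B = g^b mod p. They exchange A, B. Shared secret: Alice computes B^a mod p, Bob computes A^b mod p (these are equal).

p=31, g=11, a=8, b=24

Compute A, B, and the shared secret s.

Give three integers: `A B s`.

Answer: 19 8 16

Derivation:
A = 11^8 mod 31  (bits of 8 = 1000)
  bit 0 = 1: r = r^2 * 11 mod 31 = 1^2 * 11 = 1*11 = 11
  bit 1 = 0: r = r^2 mod 31 = 11^2 = 28
  bit 2 = 0: r = r^2 mod 31 = 28^2 = 9
  bit 3 = 0: r = r^2 mod 31 = 9^2 = 19
  -> A = 19
B = 11^24 mod 31  (bits of 24 = 11000)
  bit 0 = 1: r = r^2 * 11 mod 31 = 1^2 * 11 = 1*11 = 11
  bit 1 = 1: r = r^2 * 11 mod 31 = 11^2 * 11 = 28*11 = 29
  bit 2 = 0: r = r^2 mod 31 = 29^2 = 4
  bit 3 = 0: r = r^2 mod 31 = 4^2 = 16
  bit 4 = 0: r = r^2 mod 31 = 16^2 = 8
  -> B = 8
s = B^a = 8^8 mod 31  (bits of 8 = 1000)
  bit 0 = 1: r = r^2 * 8 mod 31 = 1^2 * 8 = 1*8 = 8
  bit 1 = 0: r = r^2 mod 31 = 8^2 = 2
  bit 2 = 0: r = r^2 mod 31 = 2^2 = 4
  bit 3 = 0: r = r^2 mod 31 = 4^2 = 16
  -> s = B^a = 16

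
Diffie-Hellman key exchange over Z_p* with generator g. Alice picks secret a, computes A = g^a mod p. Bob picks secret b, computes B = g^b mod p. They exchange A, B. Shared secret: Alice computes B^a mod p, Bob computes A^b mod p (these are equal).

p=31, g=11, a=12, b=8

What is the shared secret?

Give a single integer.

Answer: 4

Derivation:
A = 11^12 mod 31  (bits of 12 = 1100)
  bit 0 = 1: r = r^2 * 11 mod 31 = 1^2 * 11 = 1*11 = 11
  bit 1 = 1: r = r^2 * 11 mod 31 = 11^2 * 11 = 28*11 = 29
  bit 2 = 0: r = r^2 mod 31 = 29^2 = 4
  bit 3 = 0: r = r^2 mod 31 = 4^2 = 16
  -> A = 16
B = 11^8 mod 31  (bits of 8 = 1000)
  bit 0 = 1: r = r^2 * 11 mod 31 = 1^2 * 11 = 1*11 = 11
  bit 1 = 0: r = r^2 mod 31 = 11^2 = 28
  bit 2 = 0: r = r^2 mod 31 = 28^2 = 9
  bit 3 = 0: r = r^2 mod 31 = 9^2 = 19
  -> B = 19
s = B^a = 19^12 mod 31  (bits of 12 = 1100)
  bit 0 = 1: r = r^2 * 19 mod 31 = 1^2 * 19 = 1*19 = 19
  bit 1 = 1: r = r^2 * 19 mod 31 = 19^2 * 19 = 20*19 = 8
  bit 2 = 0: r = r^2 mod 31 = 8^2 = 2
  bit 3 = 0: r = r^2 mod 31 = 2^2 = 4
  -> s = B^a = 4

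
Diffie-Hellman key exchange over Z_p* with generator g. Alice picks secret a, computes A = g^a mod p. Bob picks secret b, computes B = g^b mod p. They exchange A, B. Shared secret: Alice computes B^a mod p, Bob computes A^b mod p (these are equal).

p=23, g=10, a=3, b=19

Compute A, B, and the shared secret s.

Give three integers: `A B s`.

Answer: 11 21 15

Derivation:
A = 10^3 mod 23  (bits of 3 = 11)
  bit 0 = 1: r = r^2 * 10 mod 23 = 1^2 * 10 = 1*10 = 10
  bit 1 = 1: r = r^2 * 10 mod 23 = 10^2 * 10 = 8*10 = 11
  -> A = 11
B = 10^19 mod 23  (bits of 19 = 10011)
  bit 0 = 1: r = r^2 * 10 mod 23 = 1^2 * 10 = 1*10 = 10
  bit 1 = 0: r = r^2 mod 23 = 10^2 = 8
  bit 2 = 0: r = r^2 mod 23 = 8^2 = 18
  bit 3 = 1: r = r^2 * 10 mod 23 = 18^2 * 10 = 2*10 = 20
  bit 4 = 1: r = r^2 * 10 mod 23 = 20^2 * 10 = 9*10 = 21
  -> B = 21
s = B^a = 21^3 mod 23  (bits of 3 = 11)
  bit 0 = 1: r = r^2 * 21 mod 23 = 1^2 * 21 = 1*21 = 21
  bit 1 = 1: r = r^2 * 21 mod 23 = 21^2 * 21 = 4*21 = 15
  -> s = B^a = 15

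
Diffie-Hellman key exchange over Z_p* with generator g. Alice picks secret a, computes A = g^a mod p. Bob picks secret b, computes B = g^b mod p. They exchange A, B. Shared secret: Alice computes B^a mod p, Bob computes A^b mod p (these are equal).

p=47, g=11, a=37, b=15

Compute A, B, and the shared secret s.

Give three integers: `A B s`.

A = 11^37 mod 47  (bits of 37 = 100101)
  bit 0 = 1: r = r^2 * 11 mod 47 = 1^2 * 11 = 1*11 = 11
  bit 1 = 0: r = r^2 mod 47 = 11^2 = 27
  bit 2 = 0: r = r^2 mod 47 = 27^2 = 24
  bit 3 = 1: r = r^2 * 11 mod 47 = 24^2 * 11 = 12*11 = 38
  bit 4 = 0: r = r^2 mod 47 = 38^2 = 34
  bit 5 = 1: r = r^2 * 11 mod 47 = 34^2 * 11 = 28*11 = 26
  -> A = 26
B = 11^15 mod 47  (bits of 15 = 1111)
  bit 0 = 1: r = r^2 * 11 mod 47 = 1^2 * 11 = 1*11 = 11
  bit 1 = 1: r = r^2 * 11 mod 47 = 11^2 * 11 = 27*11 = 15
  bit 2 = 1: r = r^2 * 11 mod 47 = 15^2 * 11 = 37*11 = 31
  bit 3 = 1: r = r^2 * 11 mod 47 = 31^2 * 11 = 21*11 = 43
  -> B = 43
s = B^a = 43^37 mod 47  (bits of 37 = 100101)
  bit 0 = 1: r = r^2 * 43 mod 47 = 1^2 * 43 = 1*43 = 43
  bit 1 = 0: r = r^2 mod 47 = 43^2 = 16
  bit 2 = 0: r = r^2 mod 47 = 16^2 = 21
  bit 3 = 1: r = r^2 * 43 mod 47 = 21^2 * 43 = 18*43 = 22
  bit 4 = 0: r = r^2 mod 47 = 22^2 = 14
  bit 5 = 1: r = r^2 * 43 mod 47 = 14^2 * 43 = 8*43 = 15
  -> s = B^a = 15

Answer: 26 43 15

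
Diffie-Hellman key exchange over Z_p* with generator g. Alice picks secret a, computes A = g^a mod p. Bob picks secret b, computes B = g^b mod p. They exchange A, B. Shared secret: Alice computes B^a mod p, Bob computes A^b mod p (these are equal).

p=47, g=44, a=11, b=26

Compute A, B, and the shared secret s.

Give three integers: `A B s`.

Answer: 43 27 17

Derivation:
A = 44^11 mod 47  (bits of 11 = 1011)
  bit 0 = 1: r = r^2 * 44 mod 47 = 1^2 * 44 = 1*44 = 44
  bit 1 = 0: r = r^2 mod 47 = 44^2 = 9
  bit 2 = 1: r = r^2 * 44 mod 47 = 9^2 * 44 = 34*44 = 39
  bit 3 = 1: r = r^2 * 44 mod 47 = 39^2 * 44 = 17*44 = 43
  -> A = 43
B = 44^26 mod 47  (bits of 26 = 11010)
  bit 0 = 1: r = r^2 * 44 mod 47 = 1^2 * 44 = 1*44 = 44
  bit 1 = 1: r = r^2 * 44 mod 47 = 44^2 * 44 = 9*44 = 20
  bit 2 = 0: r = r^2 mod 47 = 20^2 = 24
  bit 3 = 1: r = r^2 * 44 mod 47 = 24^2 * 44 = 12*44 = 11
  bit 4 = 0: r = r^2 mod 47 = 11^2 = 27
  -> B = 27
s = B^a = 27^11 mod 47  (bits of 11 = 1011)
  bit 0 = 1: r = r^2 * 27 mod 47 = 1^2 * 27 = 1*27 = 27
  bit 1 = 0: r = r^2 mod 47 = 27^2 = 24
  bit 2 = 1: r = r^2 * 27 mod 47 = 24^2 * 27 = 12*27 = 42
  bit 3 = 1: r = r^2 * 27 mod 47 = 42^2 * 27 = 25*27 = 17
  -> s = B^a = 17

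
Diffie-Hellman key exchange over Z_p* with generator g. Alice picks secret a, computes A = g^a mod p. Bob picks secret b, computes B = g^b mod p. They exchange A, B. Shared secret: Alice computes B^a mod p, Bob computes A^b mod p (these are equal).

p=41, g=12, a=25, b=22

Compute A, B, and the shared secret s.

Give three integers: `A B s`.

A = 12^25 mod 41  (bits of 25 = 11001)
  bit 0 = 1: r = r^2 * 12 mod 41 = 1^2 * 12 = 1*12 = 12
  bit 1 = 1: r = r^2 * 12 mod 41 = 12^2 * 12 = 21*12 = 6
  bit 2 = 0: r = r^2 mod 41 = 6^2 = 36
  bit 3 = 0: r = r^2 mod 41 = 36^2 = 25
  bit 4 = 1: r = r^2 * 12 mod 41 = 25^2 * 12 = 10*12 = 38
  -> A = 38
B = 12^22 mod 41  (bits of 22 = 10110)
  bit 0 = 1: r = r^2 * 12 mod 41 = 1^2 * 12 = 1*12 = 12
  bit 1 = 0: r = r^2 mod 41 = 12^2 = 21
  bit 2 = 1: r = r^2 * 12 mod 41 = 21^2 * 12 = 31*12 = 3
  bit 3 = 1: r = r^2 * 12 mod 41 = 3^2 * 12 = 9*12 = 26
  bit 4 = 0: r = r^2 mod 41 = 26^2 = 20
  -> B = 20
s = B^a = 20^25 mod 41  (bits of 25 = 11001)
  bit 0 = 1: r = r^2 * 20 mod 41 = 1^2 * 20 = 1*20 = 20
  bit 1 = 1: r = r^2 * 20 mod 41 = 20^2 * 20 = 31*20 = 5
  bit 2 = 0: r = r^2 mod 41 = 5^2 = 25
  bit 3 = 0: r = r^2 mod 41 = 25^2 = 10
  bit 4 = 1: r = r^2 * 20 mod 41 = 10^2 * 20 = 18*20 = 32
  -> s = B^a = 32

Answer: 38 20 32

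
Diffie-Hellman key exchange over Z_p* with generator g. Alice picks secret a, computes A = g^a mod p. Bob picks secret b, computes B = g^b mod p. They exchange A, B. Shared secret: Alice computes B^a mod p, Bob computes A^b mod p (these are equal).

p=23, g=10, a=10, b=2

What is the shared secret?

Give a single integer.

A = 10^10 mod 23  (bits of 10 = 1010)
  bit 0 = 1: r = r^2 * 10 mod 23 = 1^2 * 10 = 1*10 = 10
  bit 1 = 0: r = r^2 mod 23 = 10^2 = 8
  bit 2 = 1: r = r^2 * 10 mod 23 = 8^2 * 10 = 18*10 = 19
  bit 3 = 0: r = r^2 mod 23 = 19^2 = 16
  -> A = 16
B = 10^2 mod 23  (bits of 2 = 10)
  bit 0 = 1: r = r^2 * 10 mod 23 = 1^2 * 10 = 1*10 = 10
  bit 1 = 0: r = r^2 mod 23 = 10^2 = 8
  -> B = 8
s = B^a = 8^10 mod 23  (bits of 10 = 1010)
  bit 0 = 1: r = r^2 * 8 mod 23 = 1^2 * 8 = 1*8 = 8
  bit 1 = 0: r = r^2 mod 23 = 8^2 = 18
  bit 2 = 1: r = r^2 * 8 mod 23 = 18^2 * 8 = 2*8 = 16
  bit 3 = 0: r = r^2 mod 23 = 16^2 = 3
  -> s = B^a = 3

Answer: 3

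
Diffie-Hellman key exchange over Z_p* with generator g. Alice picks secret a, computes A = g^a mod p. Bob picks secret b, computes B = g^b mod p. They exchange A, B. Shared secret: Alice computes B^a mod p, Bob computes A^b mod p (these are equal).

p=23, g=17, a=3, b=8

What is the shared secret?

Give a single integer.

Answer: 13

Derivation:
A = 17^3 mod 23  (bits of 3 = 11)
  bit 0 = 1: r = r^2 * 17 mod 23 = 1^2 * 17 = 1*17 = 17
  bit 1 = 1: r = r^2 * 17 mod 23 = 17^2 * 17 = 13*17 = 14
  -> A = 14
B = 17^8 mod 23  (bits of 8 = 1000)
  bit 0 = 1: r = r^2 * 17 mod 23 = 1^2 * 17 = 1*17 = 17
  bit 1 = 0: r = r^2 mod 23 = 17^2 = 13
  bit 2 = 0: r = r^2 mod 23 = 13^2 = 8
  bit 3 = 0: r = r^2 mod 23 = 8^2 = 18
  -> B = 18
s = B^a = 18^3 mod 23  (bits of 3 = 11)
  bit 0 = 1: r = r^2 * 18 mod 23 = 1^2 * 18 = 1*18 = 18
  bit 1 = 1: r = r^2 * 18 mod 23 = 18^2 * 18 = 2*18 = 13
  -> s = B^a = 13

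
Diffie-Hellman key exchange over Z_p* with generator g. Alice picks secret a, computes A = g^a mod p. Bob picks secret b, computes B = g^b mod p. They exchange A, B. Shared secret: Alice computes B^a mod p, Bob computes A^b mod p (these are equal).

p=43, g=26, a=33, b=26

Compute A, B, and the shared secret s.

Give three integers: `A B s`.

A = 26^33 mod 43  (bits of 33 = 100001)
  bit 0 = 1: r = r^2 * 26 mod 43 = 1^2 * 26 = 1*26 = 26
  bit 1 = 0: r = r^2 mod 43 = 26^2 = 31
  bit 2 = 0: r = r^2 mod 43 = 31^2 = 15
  bit 3 = 0: r = r^2 mod 43 = 15^2 = 10
  bit 4 = 0: r = r^2 mod 43 = 10^2 = 14
  bit 5 = 1: r = r^2 * 26 mod 43 = 14^2 * 26 = 24*26 = 22
  -> A = 22
B = 26^26 mod 43  (bits of 26 = 11010)
  bit 0 = 1: r = r^2 * 26 mod 43 = 1^2 * 26 = 1*26 = 26
  bit 1 = 1: r = r^2 * 26 mod 43 = 26^2 * 26 = 31*26 = 32
  bit 2 = 0: r = r^2 mod 43 = 32^2 = 35
  bit 3 = 1: r = r^2 * 26 mod 43 = 35^2 * 26 = 21*26 = 30
  bit 4 = 0: r = r^2 mod 43 = 30^2 = 40
  -> B = 40
s = B^a = 40^33 mod 43  (bits of 33 = 100001)
  bit 0 = 1: r = r^2 * 40 mod 43 = 1^2 * 40 = 1*40 = 40
  bit 1 = 0: r = r^2 mod 43 = 40^2 = 9
  bit 2 = 0: r = r^2 mod 43 = 9^2 = 38
  bit 3 = 0: r = r^2 mod 43 = 38^2 = 25
  bit 4 = 0: r = r^2 mod 43 = 25^2 = 23
  bit 5 = 1: r = r^2 * 40 mod 43 = 23^2 * 40 = 13*40 = 4
  -> s = B^a = 4

Answer: 22 40 4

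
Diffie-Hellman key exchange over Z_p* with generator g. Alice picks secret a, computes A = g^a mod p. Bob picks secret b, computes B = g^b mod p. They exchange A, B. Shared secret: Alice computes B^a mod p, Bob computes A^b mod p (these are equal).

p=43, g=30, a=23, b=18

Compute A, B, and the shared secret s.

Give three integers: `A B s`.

Answer: 3 11 35

Derivation:
A = 30^23 mod 43  (bits of 23 = 10111)
  bit 0 = 1: r = r^2 * 30 mod 43 = 1^2 * 30 = 1*30 = 30
  bit 1 = 0: r = r^2 mod 43 = 30^2 = 40
  bit 2 = 1: r = r^2 * 30 mod 43 = 40^2 * 30 = 9*30 = 12
  bit 3 = 1: r = r^2 * 30 mod 43 = 12^2 * 30 = 15*30 = 20
  bit 4 = 1: r = r^2 * 30 mod 43 = 20^2 * 30 = 13*30 = 3
  -> A = 3
B = 30^18 mod 43  (bits of 18 = 10010)
  bit 0 = 1: r = r^2 * 30 mod 43 = 1^2 * 30 = 1*30 = 30
  bit 1 = 0: r = r^2 mod 43 = 30^2 = 40
  bit 2 = 0: r = r^2 mod 43 = 40^2 = 9
  bit 3 = 1: r = r^2 * 30 mod 43 = 9^2 * 30 = 38*30 = 22
  bit 4 = 0: r = r^2 mod 43 = 22^2 = 11
  -> B = 11
s = B^a = 11^23 mod 43  (bits of 23 = 10111)
  bit 0 = 1: r = r^2 * 11 mod 43 = 1^2 * 11 = 1*11 = 11
  bit 1 = 0: r = r^2 mod 43 = 11^2 = 35
  bit 2 = 1: r = r^2 * 11 mod 43 = 35^2 * 11 = 21*11 = 16
  bit 3 = 1: r = r^2 * 11 mod 43 = 16^2 * 11 = 41*11 = 21
  bit 4 = 1: r = r^2 * 11 mod 43 = 21^2 * 11 = 11*11 = 35
  -> s = B^a = 35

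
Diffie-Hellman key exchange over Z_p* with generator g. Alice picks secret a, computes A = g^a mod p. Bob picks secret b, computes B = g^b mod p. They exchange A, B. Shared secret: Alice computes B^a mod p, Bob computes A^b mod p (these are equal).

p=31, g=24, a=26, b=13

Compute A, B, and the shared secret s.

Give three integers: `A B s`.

A = 24^26 mod 31  (bits of 26 = 11010)
  bit 0 = 1: r = r^2 * 24 mod 31 = 1^2 * 24 = 1*24 = 24
  bit 1 = 1: r = r^2 * 24 mod 31 = 24^2 * 24 = 18*24 = 29
  bit 2 = 0: r = r^2 mod 31 = 29^2 = 4
  bit 3 = 1: r = r^2 * 24 mod 31 = 4^2 * 24 = 16*24 = 12
  bit 4 = 0: r = r^2 mod 31 = 12^2 = 20
  -> A = 20
B = 24^13 mod 31  (bits of 13 = 1101)
  bit 0 = 1: r = r^2 * 24 mod 31 = 1^2 * 24 = 1*24 = 24
  bit 1 = 1: r = r^2 * 24 mod 31 = 24^2 * 24 = 18*24 = 29
  bit 2 = 0: r = r^2 mod 31 = 29^2 = 4
  bit 3 = 1: r = r^2 * 24 mod 31 = 4^2 * 24 = 16*24 = 12
  -> B = 12
s = B^a = 12^26 mod 31  (bits of 26 = 11010)
  bit 0 = 1: r = r^2 * 12 mod 31 = 1^2 * 12 = 1*12 = 12
  bit 1 = 1: r = r^2 * 12 mod 31 = 12^2 * 12 = 20*12 = 23
  bit 2 = 0: r = r^2 mod 31 = 23^2 = 2
  bit 3 = 1: r = r^2 * 12 mod 31 = 2^2 * 12 = 4*12 = 17
  bit 4 = 0: r = r^2 mod 31 = 17^2 = 10
  -> s = B^a = 10

Answer: 20 12 10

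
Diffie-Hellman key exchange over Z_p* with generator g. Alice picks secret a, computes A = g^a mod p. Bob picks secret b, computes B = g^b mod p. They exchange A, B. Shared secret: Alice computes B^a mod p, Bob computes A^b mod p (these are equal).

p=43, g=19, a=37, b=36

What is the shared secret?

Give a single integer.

Answer: 16

Derivation:
A = 19^37 mod 43  (bits of 37 = 100101)
  bit 0 = 1: r = r^2 * 19 mod 43 = 1^2 * 19 = 1*19 = 19
  bit 1 = 0: r = r^2 mod 43 = 19^2 = 17
  bit 2 = 0: r = r^2 mod 43 = 17^2 = 31
  bit 3 = 1: r = r^2 * 19 mod 43 = 31^2 * 19 = 15*19 = 27
  bit 4 = 0: r = r^2 mod 43 = 27^2 = 41
  bit 5 = 1: r = r^2 * 19 mod 43 = 41^2 * 19 = 4*19 = 33
  -> A = 33
B = 19^36 mod 43  (bits of 36 = 100100)
  bit 0 = 1: r = r^2 * 19 mod 43 = 1^2 * 19 = 1*19 = 19
  bit 1 = 0: r = r^2 mod 43 = 19^2 = 17
  bit 2 = 0: r = r^2 mod 43 = 17^2 = 31
  bit 3 = 1: r = r^2 * 19 mod 43 = 31^2 * 19 = 15*19 = 27
  bit 4 = 0: r = r^2 mod 43 = 27^2 = 41
  bit 5 = 0: r = r^2 mod 43 = 41^2 = 4
  -> B = 4
s = B^a = 4^37 mod 43  (bits of 37 = 100101)
  bit 0 = 1: r = r^2 * 4 mod 43 = 1^2 * 4 = 1*4 = 4
  bit 1 = 0: r = r^2 mod 43 = 4^2 = 16
  bit 2 = 0: r = r^2 mod 43 = 16^2 = 41
  bit 3 = 1: r = r^2 * 4 mod 43 = 41^2 * 4 = 4*4 = 16
  bit 4 = 0: r = r^2 mod 43 = 16^2 = 41
  bit 5 = 1: r = r^2 * 4 mod 43 = 41^2 * 4 = 4*4 = 16
  -> s = B^a = 16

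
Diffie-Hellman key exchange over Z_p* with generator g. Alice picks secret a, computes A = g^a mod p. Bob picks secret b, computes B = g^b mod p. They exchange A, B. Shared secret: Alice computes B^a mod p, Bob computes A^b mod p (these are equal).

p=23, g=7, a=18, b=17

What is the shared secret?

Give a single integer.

Answer: 8

Derivation:
A = 7^18 mod 23  (bits of 18 = 10010)
  bit 0 = 1: r = r^2 * 7 mod 23 = 1^2 * 7 = 1*7 = 7
  bit 1 = 0: r = r^2 mod 23 = 7^2 = 3
  bit 2 = 0: r = r^2 mod 23 = 3^2 = 9
  bit 3 = 1: r = r^2 * 7 mod 23 = 9^2 * 7 = 12*7 = 15
  bit 4 = 0: r = r^2 mod 23 = 15^2 = 18
  -> A = 18
B = 7^17 mod 23  (bits of 17 = 10001)
  bit 0 = 1: r = r^2 * 7 mod 23 = 1^2 * 7 = 1*7 = 7
  bit 1 = 0: r = r^2 mod 23 = 7^2 = 3
  bit 2 = 0: r = r^2 mod 23 = 3^2 = 9
  bit 3 = 0: r = r^2 mod 23 = 9^2 = 12
  bit 4 = 1: r = r^2 * 7 mod 23 = 12^2 * 7 = 6*7 = 19
  -> B = 19
s = B^a = 19^18 mod 23  (bits of 18 = 10010)
  bit 0 = 1: r = r^2 * 19 mod 23 = 1^2 * 19 = 1*19 = 19
  bit 1 = 0: r = r^2 mod 23 = 19^2 = 16
  bit 2 = 0: r = r^2 mod 23 = 16^2 = 3
  bit 3 = 1: r = r^2 * 19 mod 23 = 3^2 * 19 = 9*19 = 10
  bit 4 = 0: r = r^2 mod 23 = 10^2 = 8
  -> s = B^a = 8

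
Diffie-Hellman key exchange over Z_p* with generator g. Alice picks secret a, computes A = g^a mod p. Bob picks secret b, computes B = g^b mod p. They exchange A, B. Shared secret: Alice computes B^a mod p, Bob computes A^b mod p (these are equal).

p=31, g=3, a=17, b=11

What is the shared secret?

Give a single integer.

A = 3^17 mod 31  (bits of 17 = 10001)
  bit 0 = 1: r = r^2 * 3 mod 31 = 1^2 * 3 = 1*3 = 3
  bit 1 = 0: r = r^2 mod 31 = 3^2 = 9
  bit 2 = 0: r = r^2 mod 31 = 9^2 = 19
  bit 3 = 0: r = r^2 mod 31 = 19^2 = 20
  bit 4 = 1: r = r^2 * 3 mod 31 = 20^2 * 3 = 28*3 = 22
  -> A = 22
B = 3^11 mod 31  (bits of 11 = 1011)
  bit 0 = 1: r = r^2 * 3 mod 31 = 1^2 * 3 = 1*3 = 3
  bit 1 = 0: r = r^2 mod 31 = 3^2 = 9
  bit 2 = 1: r = r^2 * 3 mod 31 = 9^2 * 3 = 19*3 = 26
  bit 3 = 1: r = r^2 * 3 mod 31 = 26^2 * 3 = 25*3 = 13
  -> B = 13
s = B^a = 13^17 mod 31  (bits of 17 = 10001)
  bit 0 = 1: r = r^2 * 13 mod 31 = 1^2 * 13 = 1*13 = 13
  bit 1 = 0: r = r^2 mod 31 = 13^2 = 14
  bit 2 = 0: r = r^2 mod 31 = 14^2 = 10
  bit 3 = 0: r = r^2 mod 31 = 10^2 = 7
  bit 4 = 1: r = r^2 * 13 mod 31 = 7^2 * 13 = 18*13 = 17
  -> s = B^a = 17

Answer: 17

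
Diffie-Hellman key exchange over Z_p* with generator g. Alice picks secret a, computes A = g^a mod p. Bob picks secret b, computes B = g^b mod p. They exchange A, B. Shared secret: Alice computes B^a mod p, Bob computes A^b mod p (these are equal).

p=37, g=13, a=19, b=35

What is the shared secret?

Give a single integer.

A = 13^19 mod 37  (bits of 19 = 10011)
  bit 0 = 1: r = r^2 * 13 mod 37 = 1^2 * 13 = 1*13 = 13
  bit 1 = 0: r = r^2 mod 37 = 13^2 = 21
  bit 2 = 0: r = r^2 mod 37 = 21^2 = 34
  bit 3 = 1: r = r^2 * 13 mod 37 = 34^2 * 13 = 9*13 = 6
  bit 4 = 1: r = r^2 * 13 mod 37 = 6^2 * 13 = 36*13 = 24
  -> A = 24
B = 13^35 mod 37  (bits of 35 = 100011)
  bit 0 = 1: r = r^2 * 13 mod 37 = 1^2 * 13 = 1*13 = 13
  bit 1 = 0: r = r^2 mod 37 = 13^2 = 21
  bit 2 = 0: r = r^2 mod 37 = 21^2 = 34
  bit 3 = 0: r = r^2 mod 37 = 34^2 = 9
  bit 4 = 1: r = r^2 * 13 mod 37 = 9^2 * 13 = 7*13 = 17
  bit 5 = 1: r = r^2 * 13 mod 37 = 17^2 * 13 = 30*13 = 20
  -> B = 20
s = B^a = 20^19 mod 37  (bits of 19 = 10011)
  bit 0 = 1: r = r^2 * 20 mod 37 = 1^2 * 20 = 1*20 = 20
  bit 1 = 0: r = r^2 mod 37 = 20^2 = 30
  bit 2 = 0: r = r^2 mod 37 = 30^2 = 12
  bit 3 = 1: r = r^2 * 20 mod 37 = 12^2 * 20 = 33*20 = 31
  bit 4 = 1: r = r^2 * 20 mod 37 = 31^2 * 20 = 36*20 = 17
  -> s = B^a = 17

Answer: 17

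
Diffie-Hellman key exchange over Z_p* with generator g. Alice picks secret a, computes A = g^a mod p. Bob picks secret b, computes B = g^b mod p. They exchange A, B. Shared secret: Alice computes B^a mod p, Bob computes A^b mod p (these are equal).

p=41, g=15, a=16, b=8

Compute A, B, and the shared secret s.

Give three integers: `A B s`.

A = 15^16 mod 41  (bits of 16 = 10000)
  bit 0 = 1: r = r^2 * 15 mod 41 = 1^2 * 15 = 1*15 = 15
  bit 1 = 0: r = r^2 mod 41 = 15^2 = 20
  bit 2 = 0: r = r^2 mod 41 = 20^2 = 31
  bit 3 = 0: r = r^2 mod 41 = 31^2 = 18
  bit 4 = 0: r = r^2 mod 41 = 18^2 = 37
  -> A = 37
B = 15^8 mod 41  (bits of 8 = 1000)
  bit 0 = 1: r = r^2 * 15 mod 41 = 1^2 * 15 = 1*15 = 15
  bit 1 = 0: r = r^2 mod 41 = 15^2 = 20
  bit 2 = 0: r = r^2 mod 41 = 20^2 = 31
  bit 3 = 0: r = r^2 mod 41 = 31^2 = 18
  -> B = 18
s = B^a = 18^16 mod 41  (bits of 16 = 10000)
  bit 0 = 1: r = r^2 * 18 mod 41 = 1^2 * 18 = 1*18 = 18
  bit 1 = 0: r = r^2 mod 41 = 18^2 = 37
  bit 2 = 0: r = r^2 mod 41 = 37^2 = 16
  bit 3 = 0: r = r^2 mod 41 = 16^2 = 10
  bit 4 = 0: r = r^2 mod 41 = 10^2 = 18
  -> s = B^a = 18

Answer: 37 18 18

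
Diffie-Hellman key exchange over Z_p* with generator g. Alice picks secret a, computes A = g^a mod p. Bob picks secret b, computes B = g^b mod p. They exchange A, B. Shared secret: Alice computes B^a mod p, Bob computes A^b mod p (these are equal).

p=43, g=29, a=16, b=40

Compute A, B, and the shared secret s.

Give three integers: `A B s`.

Answer: 15 9 13

Derivation:
A = 29^16 mod 43  (bits of 16 = 10000)
  bit 0 = 1: r = r^2 * 29 mod 43 = 1^2 * 29 = 1*29 = 29
  bit 1 = 0: r = r^2 mod 43 = 29^2 = 24
  bit 2 = 0: r = r^2 mod 43 = 24^2 = 17
  bit 3 = 0: r = r^2 mod 43 = 17^2 = 31
  bit 4 = 0: r = r^2 mod 43 = 31^2 = 15
  -> A = 15
B = 29^40 mod 43  (bits of 40 = 101000)
  bit 0 = 1: r = r^2 * 29 mod 43 = 1^2 * 29 = 1*29 = 29
  bit 1 = 0: r = r^2 mod 43 = 29^2 = 24
  bit 2 = 1: r = r^2 * 29 mod 43 = 24^2 * 29 = 17*29 = 20
  bit 3 = 0: r = r^2 mod 43 = 20^2 = 13
  bit 4 = 0: r = r^2 mod 43 = 13^2 = 40
  bit 5 = 0: r = r^2 mod 43 = 40^2 = 9
  -> B = 9
s = B^a = 9^16 mod 43  (bits of 16 = 10000)
  bit 0 = 1: r = r^2 * 9 mod 43 = 1^2 * 9 = 1*9 = 9
  bit 1 = 0: r = r^2 mod 43 = 9^2 = 38
  bit 2 = 0: r = r^2 mod 43 = 38^2 = 25
  bit 3 = 0: r = r^2 mod 43 = 25^2 = 23
  bit 4 = 0: r = r^2 mod 43 = 23^2 = 13
  -> s = B^a = 13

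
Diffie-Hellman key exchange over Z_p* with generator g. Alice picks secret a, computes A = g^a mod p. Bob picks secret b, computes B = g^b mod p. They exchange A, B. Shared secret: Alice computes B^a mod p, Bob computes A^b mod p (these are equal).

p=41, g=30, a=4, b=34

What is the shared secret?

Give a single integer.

Answer: 10

Derivation:
A = 30^4 mod 41  (bits of 4 = 100)
  bit 0 = 1: r = r^2 * 30 mod 41 = 1^2 * 30 = 1*30 = 30
  bit 1 = 0: r = r^2 mod 41 = 30^2 = 39
  bit 2 = 0: r = r^2 mod 41 = 39^2 = 4
  -> A = 4
B = 30^34 mod 41  (bits of 34 = 100010)
  bit 0 = 1: r = r^2 * 30 mod 41 = 1^2 * 30 = 1*30 = 30
  bit 1 = 0: r = r^2 mod 41 = 30^2 = 39
  bit 2 = 0: r = r^2 mod 41 = 39^2 = 4
  bit 3 = 0: r = r^2 mod 41 = 4^2 = 16
  bit 4 = 1: r = r^2 * 30 mod 41 = 16^2 * 30 = 10*30 = 13
  bit 5 = 0: r = r^2 mod 41 = 13^2 = 5
  -> B = 5
s = B^a = 5^4 mod 41  (bits of 4 = 100)
  bit 0 = 1: r = r^2 * 5 mod 41 = 1^2 * 5 = 1*5 = 5
  bit 1 = 0: r = r^2 mod 41 = 5^2 = 25
  bit 2 = 0: r = r^2 mod 41 = 25^2 = 10
  -> s = B^a = 10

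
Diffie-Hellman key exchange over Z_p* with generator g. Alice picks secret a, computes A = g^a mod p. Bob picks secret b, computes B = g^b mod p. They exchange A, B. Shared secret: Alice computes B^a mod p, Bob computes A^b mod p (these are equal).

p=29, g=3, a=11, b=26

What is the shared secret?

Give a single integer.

A = 3^11 mod 29  (bits of 11 = 1011)
  bit 0 = 1: r = r^2 * 3 mod 29 = 1^2 * 3 = 1*3 = 3
  bit 1 = 0: r = r^2 mod 29 = 3^2 = 9
  bit 2 = 1: r = r^2 * 3 mod 29 = 9^2 * 3 = 23*3 = 11
  bit 3 = 1: r = r^2 * 3 mod 29 = 11^2 * 3 = 5*3 = 15
  -> A = 15
B = 3^26 mod 29  (bits of 26 = 11010)
  bit 0 = 1: r = r^2 * 3 mod 29 = 1^2 * 3 = 1*3 = 3
  bit 1 = 1: r = r^2 * 3 mod 29 = 3^2 * 3 = 9*3 = 27
  bit 2 = 0: r = r^2 mod 29 = 27^2 = 4
  bit 3 = 1: r = r^2 * 3 mod 29 = 4^2 * 3 = 16*3 = 19
  bit 4 = 0: r = r^2 mod 29 = 19^2 = 13
  -> B = 13
s = B^a = 13^11 mod 29  (bits of 11 = 1011)
  bit 0 = 1: r = r^2 * 13 mod 29 = 1^2 * 13 = 1*13 = 13
  bit 1 = 0: r = r^2 mod 29 = 13^2 = 24
  bit 2 = 1: r = r^2 * 13 mod 29 = 24^2 * 13 = 25*13 = 6
  bit 3 = 1: r = r^2 * 13 mod 29 = 6^2 * 13 = 7*13 = 4
  -> s = B^a = 4

Answer: 4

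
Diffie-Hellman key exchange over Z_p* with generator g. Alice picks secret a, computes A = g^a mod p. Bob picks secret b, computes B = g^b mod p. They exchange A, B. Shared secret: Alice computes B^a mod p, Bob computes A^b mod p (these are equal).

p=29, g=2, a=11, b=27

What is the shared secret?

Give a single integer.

Answer: 21

Derivation:
A = 2^11 mod 29  (bits of 11 = 1011)
  bit 0 = 1: r = r^2 * 2 mod 29 = 1^2 * 2 = 1*2 = 2
  bit 1 = 0: r = r^2 mod 29 = 2^2 = 4
  bit 2 = 1: r = r^2 * 2 mod 29 = 4^2 * 2 = 16*2 = 3
  bit 3 = 1: r = r^2 * 2 mod 29 = 3^2 * 2 = 9*2 = 18
  -> A = 18
B = 2^27 mod 29  (bits of 27 = 11011)
  bit 0 = 1: r = r^2 * 2 mod 29 = 1^2 * 2 = 1*2 = 2
  bit 1 = 1: r = r^2 * 2 mod 29 = 2^2 * 2 = 4*2 = 8
  bit 2 = 0: r = r^2 mod 29 = 8^2 = 6
  bit 3 = 1: r = r^2 * 2 mod 29 = 6^2 * 2 = 7*2 = 14
  bit 4 = 1: r = r^2 * 2 mod 29 = 14^2 * 2 = 22*2 = 15
  -> B = 15
s = B^a = 15^11 mod 29  (bits of 11 = 1011)
  bit 0 = 1: r = r^2 * 15 mod 29 = 1^2 * 15 = 1*15 = 15
  bit 1 = 0: r = r^2 mod 29 = 15^2 = 22
  bit 2 = 1: r = r^2 * 15 mod 29 = 22^2 * 15 = 20*15 = 10
  bit 3 = 1: r = r^2 * 15 mod 29 = 10^2 * 15 = 13*15 = 21
  -> s = B^a = 21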